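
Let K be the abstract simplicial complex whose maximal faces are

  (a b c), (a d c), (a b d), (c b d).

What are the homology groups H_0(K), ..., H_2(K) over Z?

Fix the vertex order a < b < c < d and write every simplex with vertices in increasing order. Then dim K = 2 and the simplices of K are:

  0-simplices (4): a, b, c, d
  1-simplices (6): ab, ac, ad, bc, bd, cd
  2-simplices (4): abc, abd, acd, bcd

giving chain groups C_0 ≅ Z^4, C_1 ≅ Z^6, C_2 ≅ Z^4.

The boundary map ∂_1: C_1 → C_0 maps an edge to its endpoints' difference, ∂[p,q] = q − p. For instance
  ∂ad = d − a.
As a 4×6 matrix over Z this has rank 3, with invariant factors (1,1,1).

Boundary ∂_2: C_2 → C_1 sends each 2-simplex [p,q,r] to [q,r] − [p,r] + [p,q]. For instance
  ∂acd = cd − ad + ac,
  ∂abc = bc − ac + ab.
The 6×4 boundary matrix has rank 3 and Smith normal form diag(1,1,1).

Now H_k = ker ∂_k / im ∂_{k+1}, so:

  H_0: rank C_0 − rank ∂_1 = 4 − 3 = 1, and the invariant factors of ∂_1 are all 1, so H_0 = Z.
  H_1: rank ker ∂_1 − rank ∂_2 = (6 − 3) − 3 = 0, and the invariant factors of ∂_2 are all 1, so H_1 = 0.
  H_2: rank ker ∂_2 − rank ∂_3 = (4 − 3) − 0 = 1, and there is no ∂_3, so H_2 = Z.

(K is a triangulation of the 2-sphere S^2.)

H_0 = Z,  H_1 = 0,  H_2 = Z.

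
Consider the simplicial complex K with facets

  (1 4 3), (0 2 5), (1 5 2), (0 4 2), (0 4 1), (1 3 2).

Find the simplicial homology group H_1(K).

H_1 ≅ Z.

Fix the vertex order 0 < 1 < 2 < 3 < 4 < 5 and write every simplex with vertices in increasing order. Then dim K = 2 and the simplices of K are:

  0-simplices (6): [0], [1], [2], [3], [4], [5]
  1-simplices (12): [0,1], [0,2], [0,4], [0,5], [1,2], [1,3], [1,4], [1,5], [2,3], [2,4], [2,5], [3,4]
  2-simplices (6): [0,1,4], [0,2,4], [0,2,5], [1,2,3], [1,2,5], [1,3,4]

Hence C_0 ≅ Z^6, C_1 ≅ Z^12, C_2 ≅ Z^6.

The boundary map ∂_1: C_1 → C_0 maps an edge to its endpoints' difference, ∂[p,q] = q − p. For instance
  ∂[2,5] = [5] − [2].
This gives a 6×12 integer matrix of rank 5; reducing to Smith normal form yields diagonal entries (1,1,1,1,1).

The boundary map ∂_2: C_2 → C_1 maps a triangle to the signed sum of its edges. For instance
  ∂[0,2,4] = [2,4] − [0,4] + [0,2],
  ∂[1,3,4] = [3,4] − [1,4] + [1,3].
The 12×6 boundary matrix has rank 6 and Smith normal form diag(1,1,1,1,1,1).

Computing H_k = (kernel of ∂_k) / (image of ∂_{k+1}):

  H_1: rank ker ∂_1 − rank ∂_2 = (12 − 5) − 6 = 1, and the invariant factors of ∂_2 are all 1, so H_1 ≅ Z.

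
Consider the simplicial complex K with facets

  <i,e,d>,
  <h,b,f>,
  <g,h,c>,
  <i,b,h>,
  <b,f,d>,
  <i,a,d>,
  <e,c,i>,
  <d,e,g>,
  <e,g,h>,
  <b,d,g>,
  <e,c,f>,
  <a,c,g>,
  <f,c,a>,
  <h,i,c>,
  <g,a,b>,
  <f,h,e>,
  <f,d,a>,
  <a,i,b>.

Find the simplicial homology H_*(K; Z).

Fix the vertex order a < b < c < d < e < f < g < h < i and write every simplex with vertices in increasing order. Then dim K = 2 and the simplices of K are:

  0-simplices (9): a, b, c, d, e, f, g, h, i
  1-simplices (27): ab, ac, ad, af, ag, ai, bd, bf, bg, bh, bi, ce, cf, cg, ch, ci, de, df, dg, di, ef, eg, eh, ei, fh, gh, hi
  2-simplices (18): abg, abi, acf, acg, adf, adi, bdf, bdg, bfh, bhi, cef, cei, cgh, chi, deg, dei, efh, egh

so the chain groups are C_0 ≅ Z^9, C_1 ≅ Z^27, C_2 ≅ Z^18.

∂_1: C_1 → C_0 sends each edge [p,q] (with p < q) to q − p.
The 9×27 boundary matrix has rank 8 and Smith normal form diag(1,1,1,1,1,1,1,1).

∂_2: C_2 → C_1 maps a triangle to the signed sum of its edges. For instance
  ∂chi = hi − ci + ch,
  ∂deg = eg − dg + de.
As a 27×18 matrix over Z this has rank 18, with invariant factors (1,1,1,1,1,1,1,1,1,1,1,1,1,1,1,1,1,2).

From H_k ≅ ker(∂_k) / im(∂_{k+1}) we obtain:

  H_0: rank C_0 − rank ∂_1 = 9 − 8 = 1, and the invariant factors of ∂_1 are all 1, so H_0 = Z.
  H_1: rank ker ∂_1 − rank ∂_2 = (27 − 8) − 18 = 1, and ∂_2 has invariant factor 2 > 1, so H_1 = Z ⊕ Z/2Z.
  H_2: rank ker ∂_2 − rank ∂_3 = (18 − 18) − 0 = 0, and there is no ∂_3, so H_2 = 0.

H_0 = Z,  H_1 = Z ⊕ Z/2Z,  H_2 = 0.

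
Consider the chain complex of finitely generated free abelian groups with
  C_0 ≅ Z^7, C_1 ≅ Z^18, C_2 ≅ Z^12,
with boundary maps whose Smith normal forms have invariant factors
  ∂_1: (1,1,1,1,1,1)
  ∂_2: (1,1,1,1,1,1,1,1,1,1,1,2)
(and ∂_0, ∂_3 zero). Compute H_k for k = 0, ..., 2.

H_0 ≅ Z,  H_1 ≅ Z_2,  H_2 = 0.

H_0: b_0 = 7 − 0 − 6 = 1; torsion from ∂_1 factors > 1: none. So H_0 ≅ Z.
H_1: b_1 = 18 − 6 − 12 = 0; torsion from ∂_2 factors > 1: [2]. So H_1 ≅ Z_2.
H_2: b_2 = 12 − 12 − 0 = 0; torsion from ∂_3 factors > 1: none. So H_2 ≅ 0.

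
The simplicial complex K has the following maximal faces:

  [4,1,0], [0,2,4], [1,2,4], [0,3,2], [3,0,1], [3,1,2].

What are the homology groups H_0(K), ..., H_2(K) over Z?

H_0 = Z,  H_1 = 0,  H_2 = Z.

Fix the vertex order 0 < 1 < 2 < 3 < 4 and write every simplex with vertices in increasing order. Then dim K = 2 and the simplices of K are:

  0-simplices (5): [0], [1], [2], [3], [4]
  1-simplices (9): [0,1], [0,2], [0,3], [0,4], [1,2], [1,3], [1,4], [2,3], [2,4]
  2-simplices (6): [0,1,3], [0,1,4], [0,2,3], [0,2,4], [1,2,3], [1,2,4]

Hence C_0 ≅ Z^5, C_1 ≅ Z^9, C_2 ≅ Z^6.

The boundary map ∂_1: C_1 → C_0 maps an edge to its endpoints' difference, ∂[p,q] = q − p. For instance
  ∂[0,3] = [3] − [0].
As a 5×9 matrix over Z this has rank 4, with invariant factors (1,1,1,1).

The boundary map ∂_2: C_2 → C_1 sends each 2-simplex [p,q,r] to [q,r] − [p,r] + [p,q]. For instance
  ∂[0,1,4] = [1,4] − [0,4] + [0,1],
  ∂[1,2,4] = [2,4] − [1,4] + [1,2].
The resulting 9×6 matrix has rank 5, and its Smith normal form has invariant factors (1,1,1,1,1).

Now H_k = ker ∂_k / im ∂_{k+1}, so:

  H_0: rank C_0 − rank ∂_1 = 5 − 4 = 1, and the invariant factors of ∂_1 are all 1, so H_0 = Z.
  H_1: rank ker ∂_1 − rank ∂_2 = (9 − 4) − 5 = 0, and the invariant factors of ∂_2 are all 1, so H_1 = 0.
  H_2: rank ker ∂_2 − rank ∂_3 = (6 − 5) − 0 = 1, and there is no ∂_3, so H_2 = Z.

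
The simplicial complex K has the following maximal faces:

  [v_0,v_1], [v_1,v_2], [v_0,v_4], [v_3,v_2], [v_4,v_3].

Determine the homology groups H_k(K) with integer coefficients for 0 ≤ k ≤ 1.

We work with the vertex ordering v_0 < v_1 < v_2 < v_3 < v_4. The simplices of K, each written with vertices in increasing order, are:

  0-simplices (5): [v_0], [v_1], [v_2], [v_3], [v_4]
  1-simplices (5): [v_0,v_1], [v_0,v_4], [v_1,v_2], [v_2,v_3], [v_3,v_4]

Hence C_0 ≅ Z^5, C_1 ≅ Z^5.

Boundary ∂_1: C_1 → C_0 sends each edge [p,q] (with p < q) to q − p.
As a 5×5 matrix over Z this has rank 4, with invariant factors (1,1,1,1).

From H_k ≅ ker(∂_k) / im(∂_{k+1}) we obtain:

  H_0: rank C_0 − rank ∂_1 = 5 − 4 = 1, and the invariant factors of ∂_1 are all 1, so H_0 = Z.
  H_1: rank ker ∂_1 − rank ∂_2 = (5 − 4) − 0 = 1, and there is no ∂_2, so H_1 = Z.

(K is a triangulation of the circle S^1.)

H_0 ≅ Z,  H_1 ≅ Z.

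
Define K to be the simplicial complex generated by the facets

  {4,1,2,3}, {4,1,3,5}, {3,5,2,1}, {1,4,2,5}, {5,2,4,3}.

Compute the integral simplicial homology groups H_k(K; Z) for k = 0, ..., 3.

We work with the vertex ordering 1 < 2 < 3 < 4 < 5. The simplices of K, each written with vertices in increasing order, are:

  0-simplices (5): [1], [2], [3], [4], [5]
  1-simplices (10): [1,2], [1,3], [1,4], [1,5], [2,3], [2,4], [2,5], [3,4], [3,5], [4,5]
  2-simplices (10): [1,2,3], [1,2,4], [1,2,5], [1,3,4], [1,3,5], [1,4,5], [2,3,4], [2,3,5], [2,4,5], [3,4,5]
  3-simplices (5): [1,2,3,4], [1,2,3,5], [1,2,4,5], [1,3,4,5], [2,3,4,5]

giving chain groups C_0 ≅ Z^5, C_1 ≅ Z^10, C_2 ≅ Z^10, C_3 ≅ Z^5.

Boundary ∂_1: C_1 → C_0 is given by ∂[p,q] = [q] − [p]. For instance
  ∂[1,5] = [5] − [1].
This gives a 5×10 integer matrix of rank 4; reducing to Smith normal form yields diagonal entries (1,1,1,1).

Boundary ∂_2: C_2 → C_1 maps a triangle to the signed sum of its edges. For instance
  ∂[1,4,5] = [4,5] − [1,5] + [1,4],
  ∂[2,4,5] = [4,5] − [2,5] + [2,4].
The 10×10 boundary matrix has rank 6 and Smith normal form diag(1,1,1,1,1,1).

∂_3: C_3 → C_2 sends each 3-simplex σ to the alternating sum Σ_i (−1)^i (σ with its i-th vertex removed). For instance
  ∂[1,2,3,4] = [2,3,4] − [1,3,4] + [1,2,4] − [1,2,3],
  ∂[2,3,4,5] = [3,4,5] − [2,4,5] + [2,3,5] − [2,3,4].
This gives a 10×5 integer matrix of rank 4; reducing to Smith normal form yields diagonal entries (1,1,1,1).

From H_k ≅ ker(∂_k) / im(∂_{k+1}) we obtain:

  H_0: rank C_0 − rank ∂_1 = 5 − 4 = 1, and the invariant factors of ∂_1 are all 1, so H_0 ≅ Z.
  H_1: rank ker ∂_1 − rank ∂_2 = (10 − 4) − 6 = 0, and the invariant factors of ∂_2 are all 1, so H_1 ≅ 0.
  H_2: rank ker ∂_2 − rank ∂_3 = (10 − 6) − 4 = 0, and the invariant factors of ∂_3 are all 1, so H_2 ≅ 0.
  H_3: rank ker ∂_3 − rank ∂_4 = (5 − 4) − 0 = 1, and there is no ∂_4, so H_3 ≅ Z.

(K is a triangulation of the 3-sphere S^3.)

H_0 = Z,  H_1 = 0,  H_2 = 0,  H_3 = Z.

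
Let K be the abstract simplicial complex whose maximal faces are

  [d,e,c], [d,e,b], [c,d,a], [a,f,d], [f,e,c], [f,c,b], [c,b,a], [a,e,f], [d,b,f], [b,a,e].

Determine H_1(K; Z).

H_1 ≅ Z/2.

Order the vertices as a < b < c < d < e < f. Listing each simplex with vertices in this order, K has dimension 2 with simplices:

  0-simplices (6): a, b, c, d, e, f
  1-simplices (15): ab, ac, ad, ae, af, bc, bd, be, bf, cd, ce, cf, de, df, ef
  2-simplices (10): abc, abe, acd, adf, aef, bcf, bde, bdf, cde, cef

so the chain groups are C_0 ≅ Z^6, C_1 ≅ Z^15, C_2 ≅ Z^10.

Boundary ∂_1: C_1 → C_0 maps an edge to its endpoints' difference, ∂[p,q] = q − p. For instance
  ∂bf = f − b.
The resulting 6×15 matrix has rank 5, and its Smith normal form has invariant factors (1,1,1,1,1).

Boundary ∂_2: C_2 → C_1 maps a triangle to the signed sum of its edges. For instance
  ∂bdf = df − bf + bd,
  ∂adf = df − af + ad.
As a 15×10 matrix over Z this has rank 10, with invariant factors (1,1,1,1,1,1,1,1,1,2).

From H_k ≅ ker(∂_k) / im(∂_{k+1}) we obtain:

  H_1: rank ker ∂_1 − rank ∂_2 = (15 − 5) − 10 = 0, and ∂_2 has invariant factor 2 > 1, so H_1 ≅ Z/2.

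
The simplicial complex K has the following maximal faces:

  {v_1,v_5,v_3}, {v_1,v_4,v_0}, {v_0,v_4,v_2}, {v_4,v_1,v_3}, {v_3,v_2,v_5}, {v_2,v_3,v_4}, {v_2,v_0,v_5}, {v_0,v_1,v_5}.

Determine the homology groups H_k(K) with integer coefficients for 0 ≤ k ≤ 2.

Order the vertices as v_0 < v_1 < v_2 < v_3 < v_4 < v_5. Listing each simplex with vertices in this order, K has dimension 2 with simplices:

  0-simplices (6): [v_0], [v_1], [v_2], [v_3], [v_4], [v_5]
  1-simplices (12): [v_0,v_1], [v_0,v_2], [v_0,v_4], [v_0,v_5], [v_1,v_3], [v_1,v_4], [v_1,v_5], [v_2,v_3], [v_2,v_4], [v_2,v_5], [v_3,v_4], [v_3,v_5]
  2-simplices (8): [v_0,v_1,v_4], [v_0,v_1,v_5], [v_0,v_2,v_4], [v_0,v_2,v_5], [v_1,v_3,v_4], [v_1,v_3,v_5], [v_2,v_3,v_4], [v_2,v_3,v_5]

giving chain groups C_0 ≅ Z^6, C_1 ≅ Z^12, C_2 ≅ Z^8.

∂_1: C_1 → C_0 maps an edge to its endpoints' difference, ∂[p,q] = q − p.
As a 6×12 matrix over Z this has rank 5, with invariant factors (1,1,1,1,1).

Boundary ∂_2: C_2 → C_1 sends each 2-simplex [p,q,r] to [q,r] − [p,r] + [p,q]. For instance
  ∂[v_1,v_3,v_5] = [v_3,v_5] − [v_1,v_5] + [v_1,v_3],
  ∂[v_2,v_3,v_4] = [v_3,v_4] − [v_2,v_4] + [v_2,v_3].
The resulting 12×8 matrix has rank 7, and its Smith normal form has invariant factors (1,1,1,1,1,1,1).

Computing H_k = (kernel of ∂_k) / (image of ∂_{k+1}):

  H_0: rank C_0 − rank ∂_1 = 6 − 5 = 1, and the invariant factors of ∂_1 are all 1, so H_0 = Z.
  H_1: rank ker ∂_1 − rank ∂_2 = (12 − 5) − 7 = 0, and the invariant factors of ∂_2 are all 1, so H_1 = 0.
  H_2: rank ker ∂_2 − rank ∂_3 = (8 − 7) − 0 = 1, and there is no ∂_3, so H_2 = Z.

As a check, the Euler characteristic is 6 − 12 + 8 = 2, which agrees with 1 − 0 + 1 = 2.

H_0 ≅ Z,  H_1 = 0,  H_2 ≅ Z.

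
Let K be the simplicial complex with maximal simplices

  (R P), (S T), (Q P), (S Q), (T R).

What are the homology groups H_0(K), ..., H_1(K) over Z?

Fix the vertex order P < Q < R < S < T and write every simplex with vertices in increasing order. Then dim K = 1 and the simplices of K are:

  0-simplices (5): P, Q, R, S, T
  1-simplices (5): PQ, PR, QS, RT, ST

Hence C_0 ≅ Z^5, C_1 ≅ Z^5.

∂_1: C_1 → C_0 maps an edge to its endpoints' difference, ∂[p,q] = q − p.
This gives a 5×5 integer matrix of rank 4; reducing to Smith normal form yields diagonal entries (1,1,1,1).

Computing H_k = (kernel of ∂_k) / (image of ∂_{k+1}):

  H_0: rank C_0 − rank ∂_1 = 5 − 4 = 1, and the invariant factors of ∂_1 are all 1, so H_0 = Z.
  H_1: rank ker ∂_1 − rank ∂_2 = (5 − 4) − 0 = 1, and there is no ∂_2, so H_1 = Z.

H_0 = Z,  H_1 = Z.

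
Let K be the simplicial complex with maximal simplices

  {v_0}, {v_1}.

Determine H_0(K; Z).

H_0 = Z^2.

K has 2 vertices.
rank ∂_0 = 0, rank ∂_1 = 0 ⇒ b_0 = 2 − 0 − 0 = 2. So H_0 ≅ Z^2.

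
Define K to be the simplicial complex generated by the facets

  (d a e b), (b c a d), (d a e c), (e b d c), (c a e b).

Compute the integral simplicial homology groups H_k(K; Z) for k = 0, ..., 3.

Fix the vertex order a < b < c < d < e and write every simplex with vertices in increasing order. Then dim K = 3 and the simplices of K are:

  0-simplices (5): a, b, c, d, e
  1-simplices (10): ab, ac, ad, ae, bc, bd, be, cd, ce, de
  2-simplices (10): abc, abd, abe, acd, ace, ade, bcd, bce, bde, cde
  3-simplices (5): abcd, abce, abde, acde, bcde

so the chain groups are C_0 ≅ Z^5, C_1 ≅ Z^10, C_2 ≅ Z^10, C_3 ≅ Z^5.

The boundary map ∂_1: C_1 → C_0 is given by ∂[p,q] = [q] − [p]. For instance
  ∂bd = d − b.
This gives a 5×10 integer matrix of rank 4; reducing to Smith normal form yields diagonal entries (1,1,1,1).

Boundary ∂_2: C_2 → C_1 sends each 2-simplex [p,q,r] to [q,r] − [p,r] + [p,q]. For instance
  ∂bcd = cd − bd + bc,
  ∂abc = bc − ac + ab.
This gives a 10×10 integer matrix of rank 6; reducing to Smith normal form yields diagonal entries (1,1,1,1,1,1).

The boundary map ∂_3: C_3 → C_2 sends each 3-simplex σ to the alternating sum Σ_i (−1)^i (σ with its i-th vertex removed). For instance
  ∂abce = bce − ace + abe − abc,
  ∂abde = bde − ade + abe − abd.
As a 10×5 matrix over Z this has rank 4, with invariant factors (1,1,1,1).

Reading off H_k = ker ∂_k / im ∂_{k+1}:

  H_0: rank C_0 − rank ∂_1 = 5 − 4 = 1, and the invariant factors of ∂_1 are all 1, so H_0 ≅ Z.
  H_1: rank ker ∂_1 − rank ∂_2 = (10 − 4) − 6 = 0, and the invariant factors of ∂_2 are all 1, so H_1 ≅ 0.
  H_2: rank ker ∂_2 − rank ∂_3 = (10 − 6) − 4 = 0, and the invariant factors of ∂_3 are all 1, so H_2 ≅ 0.
  H_3: rank ker ∂_3 − rank ∂_4 = (5 − 4) − 0 = 1, and there is no ∂_4, so H_3 ≅ Z.

H_0 = Z,  H_1 = 0,  H_2 = 0,  H_3 = Z.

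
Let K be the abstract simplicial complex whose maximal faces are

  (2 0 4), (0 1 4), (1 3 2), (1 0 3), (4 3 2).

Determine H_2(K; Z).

Order the vertices as 0 < 1 < 2 < 3 < 4. Listing each simplex with vertices in this order, K has dimension 2 with simplices:

  0-simplices (5): [0], [1], [2], [3], [4]
  1-simplices (10): [0,1], [0,2], [0,3], [0,4], [1,2], [1,3], [1,4], [2,3], [2,4], [3,4]
  2-simplices (5): [0,1,3], [0,1,4], [0,2,4], [1,2,3], [2,3,4]

so the chain groups are C_0 ≅ Z^5, C_1 ≅ Z^10, C_2 ≅ Z^5.

The boundary map ∂_1: C_1 → C_0 is given by ∂[p,q] = [q] − [p]. For instance
  ∂[3,4] = [4] − [3].
The 5×10 boundary matrix has rank 4 and Smith normal form diag(1,1,1,1).

Boundary ∂_2: C_2 → C_1 maps a triangle to the signed sum of its edges. For instance
  ∂[2,3,4] = [3,4] − [2,4] + [2,3],
  ∂[0,2,4] = [2,4] − [0,4] + [0,2].
As a 10×5 matrix over Z this has rank 5, with invariant factors (1,1,1,1,1).

Now H_k = ker ∂_k / im ∂_{k+1}, so:

  H_2: rank ker ∂_2 − rank ∂_3 = (5 − 5) − 0 = 0, and there is no ∂_3, so H_2 ≅ 0.

(K is a triangulation of the Möbius band.)

H_2 ≅ 0.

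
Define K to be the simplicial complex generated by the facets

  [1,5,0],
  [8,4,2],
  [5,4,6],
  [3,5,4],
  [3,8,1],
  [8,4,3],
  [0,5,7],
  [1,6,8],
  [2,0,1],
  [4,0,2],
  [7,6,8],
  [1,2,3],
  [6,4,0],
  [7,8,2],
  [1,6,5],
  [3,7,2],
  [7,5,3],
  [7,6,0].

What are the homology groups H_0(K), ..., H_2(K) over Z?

H_0 ≅ Z,  H_1 ≅ Z ⊕ Z/2,  H_2 = 0.

We work with the vertex ordering 0 < 1 < 2 < 3 < 4 < 5 < 6 < 7 < 8. The simplices of K, each written with vertices in increasing order, are:

  0-simplices (9): [0], [1], [2], [3], [4], [5], [6], [7], [8]
  1-simplices (27): (27 of them)
  2-simplices (18): [0,1,2], [0,1,5], [0,2,4], [0,4,6], [0,5,7], [0,6,7], [1,2,3], [1,3,8], [1,5,6], [1,6,8], [2,3,7], [2,4,8], [2,7,8], [3,4,5], [3,4,8], [3,5,7], [4,5,6], [6,7,8]

so the chain groups are C_0 ≅ Z^9, C_1 ≅ Z^27, C_2 ≅ Z^18.

∂_1: C_1 → C_0 maps an edge to its endpoints' difference, ∂[p,q] = q − p.
The resulting 9×27 matrix has rank 8, and its Smith normal form has invariant factors (1,1,1,1,1,1,1,1).

The boundary map ∂_2: C_2 → C_1 sends each 2-simplex [p,q,r] to [q,r] − [p,r] + [p,q]. For instance
  ∂[2,3,7] = [3,7] − [2,7] + [2,3],
  ∂[0,6,7] = [6,7] − [0,7] + [0,6].
The resulting 27×18 matrix has rank 18, and its Smith normal form has invariant factors (1,1,1,1,1,1,1,1,1,1,1,1,1,1,1,1,1,2).

Now H_k = ker ∂_k / im ∂_{k+1}, so:

  H_0: rank C_0 − rank ∂_1 = 9 − 8 = 1, and the invariant factors of ∂_1 are all 1, so H_0 = Z.
  H_1: rank ker ∂_1 − rank ∂_2 = (27 − 8) − 18 = 1, and ∂_2 has invariant factor 2 > 1, so H_1 = Z ⊕ Z/2.
  H_2: rank ker ∂_2 − rank ∂_3 = (18 − 18) − 0 = 0, and there is no ∂_3, so H_2 = 0.

(K is a triangulation of the Klein bottle.)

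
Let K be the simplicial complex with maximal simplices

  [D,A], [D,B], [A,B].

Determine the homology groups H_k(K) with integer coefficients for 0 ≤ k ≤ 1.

H_0 = Z,  H_1 = Z.

Order the vertices as A < B < D. Listing each simplex with vertices in this order, K has dimension 1 with simplices:

  0-simplices (3): A, B, D
  1-simplices (3): AB, AD, BD

so the chain groups are C_0 ≅ Z^3, C_1 ≅ Z^3.

The boundary map ∂_1: C_1 → C_0 maps an edge to its endpoints' difference, ∂[p,q] = q − p.
The resulting 3×3 matrix has rank 2, and its Smith normal form has invariant factors (1,1).

Computing H_k = (kernel of ∂_k) / (image of ∂_{k+1}):

  H_0: rank C_0 − rank ∂_1 = 3 − 2 = 1, and the invariant factors of ∂_1 are all 1, so H_0 = Z.
  H_1: rank ker ∂_1 − rank ∂_2 = (3 − 2) − 0 = 1, and there is no ∂_2, so H_1 = Z.

(K is a triangulation of the circle S^1.)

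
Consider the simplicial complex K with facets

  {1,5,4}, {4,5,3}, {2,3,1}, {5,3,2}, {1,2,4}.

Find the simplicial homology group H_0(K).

H_0 ≅ Z.

Order the vertices as 1 < 2 < 3 < 4 < 5. Listing each simplex with vertices in this order, K has dimension 2 with simplices:

  0-simplices (5): [1], [2], [3], [4], [5]
  1-simplices (10): [1,2], [1,3], [1,4], [1,5], [2,3], [2,4], [2,5], [3,4], [3,5], [4,5]
  2-simplices (5): [1,2,3], [1,2,4], [1,4,5], [2,3,5], [3,4,5]

Hence C_0 ≅ Z^5, C_1 ≅ Z^10, C_2 ≅ Z^5.

∂_1: C_1 → C_0 maps an edge to its endpoints' difference, ∂[p,q] = q − p. For instance
  ∂[4,5] = [5] − [4].
As a 5×10 matrix over Z this has rank 4, with invariant factors (1,1,1,1).

∂_2: C_2 → C_1 sends each 2-simplex [p,q,r] to [q,r] − [p,r] + [p,q]. For instance
  ∂[1,4,5] = [4,5] − [1,5] + [1,4],
  ∂[2,3,5] = [3,5] − [2,5] + [2,3].
The resulting 10×5 matrix has rank 5, and its Smith normal form has invariant factors (1,1,1,1,1).

From H_k ≅ ker(∂_k) / im(∂_{k+1}) we obtain:

  H_0: rank C_0 − rank ∂_1 = 5 − 4 = 1, and the invariant factors of ∂_1 are all 1, so H_0 = Z.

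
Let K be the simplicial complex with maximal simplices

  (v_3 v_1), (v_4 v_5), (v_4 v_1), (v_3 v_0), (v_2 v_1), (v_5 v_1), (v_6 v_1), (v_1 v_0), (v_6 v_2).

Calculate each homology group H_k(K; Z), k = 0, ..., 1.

We work with the vertex ordering v_0 < v_1 < v_2 < v_3 < v_4 < v_5 < v_6. The simplices of K, each written with vertices in increasing order, are:

  0-simplices (7): [v_0], [v_1], [v_2], [v_3], [v_4], [v_5], [v_6]
  1-simplices (9): [v_0,v_1], [v_0,v_3], [v_1,v_2], [v_1,v_3], [v_1,v_4], [v_1,v_5], [v_1,v_6], [v_2,v_6], [v_4,v_5]

Hence C_0 ≅ Z^7, C_1 ≅ Z^9.

The boundary map ∂_1: C_1 → C_0 is given by ∂[p,q] = [q] − [p]. For instance
  ∂[v_1,v_4] = [v_4] − [v_1].
As a 7×9 matrix over Z this has rank 6, with invariant factors (1,1,1,1,1,1).

From H_k ≅ ker(∂_k) / im(∂_{k+1}) we obtain:

  H_0: rank C_0 − rank ∂_1 = 7 − 6 = 1, and the invariant factors of ∂_1 are all 1, so H_0 ≅ Z.
  H_1: rank ker ∂_1 − rank ∂_2 = (9 − 6) − 0 = 3, and there is no ∂_2, so H_1 ≅ Z^3.

H_0 ≅ Z,  H_1 ≅ Z^3.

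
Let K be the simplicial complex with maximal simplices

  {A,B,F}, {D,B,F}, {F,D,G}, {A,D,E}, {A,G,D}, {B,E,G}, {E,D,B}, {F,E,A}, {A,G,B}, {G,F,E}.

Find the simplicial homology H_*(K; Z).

H_0 = Z,  H_1 = Z_2,  H_2 = 0.

K has 6 vertices, 15 edges, 10 triangles.
rank ∂_0 = 0, rank ∂_1 = 5 ⇒ b_0 = 6 − 0 − 5 = 1; all invariant factors of ∂_1 are 1 so no torsion. So H_0 = Z.
rank ∂_1 = 5, rank ∂_2 = 10 ⇒ b_1 = 15 − 5 − 10 = 0; ∂_2 has invariant factor(s) [2] giving torsion. So H_1 = Z_2.
rank ∂_2 = 10, rank ∂_3 = 0 ⇒ b_2 = 10 − 10 − 0 = 0. So H_2 = 0.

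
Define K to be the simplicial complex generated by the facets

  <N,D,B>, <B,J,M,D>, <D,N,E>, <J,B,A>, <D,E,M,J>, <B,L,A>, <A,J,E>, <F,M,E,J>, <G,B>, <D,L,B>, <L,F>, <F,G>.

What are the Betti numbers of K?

Take the total order A < B < D < E < F < G < J < L < M < N on the vertex set. Then K (dimension 3) consists of the simplices:

  0-simplices (10): A, B, D, E, F, G, J, L, M, N
  1-simplices (24): AB, AE, AJ, AL, BD, BG, BJ, BL, BM, BN, DE, DJ, DL, DM, DN, EF, EJ, EM, EN, FG, FJ, FL, FM, JM
  2-simplices (16): ABJ, ABL, AEJ, BDJ, BDL, BDM, BDN, BJM, DEJ, DEM, DEN, DJM, EFJ, EFM, EJM, FJM
  3-simplices (3): BDJM, DEJM, EFJM

so the chain groups are C_0 ≅ Z^10, C_1 ≅ Z^24, C_2 ≅ Z^16, C_3 ≅ Z^3.

∂_1: C_1 → C_0 is given by ∂[p,q] = [q] − [p].
The resulting 10×24 matrix has rank 9, and its Smith normal form has invariant factors (1,1,1,1,1,1,1,1,1).

The boundary map ∂_2: C_2 → C_1 acts by ∂[p,q,r] = [q,r] − [p,r] + [p,q]. For instance
  ∂BDM = DM − BM + BD,
  ∂FJM = JM − FM + FJ.
As a 24×16 matrix over Z this has rank 13, with invariant factors (1,1,1,1,1,1,1,1,1,1,1,1,1).

∂_3: C_3 → C_2 sends each 3-simplex σ to the alternating sum Σ_i (−1)^i (σ with its i-th vertex removed). For instance
  ∂DEJM = EJM − DJM + DEM − DEJ,
  ∂BDJM = DJM − BJM + BDM − BDJ.
As a 16×3 matrix over Z this has rank 3, with invariant factors (1,1,1).

Computing H_k = (kernel of ∂_k) / (image of ∂_{k+1}):

  H_0: rank C_0 − rank ∂_1 = 10 − 9 = 1, and the invariant factors of ∂_1 are all 1, so H_0 = Z.
  H_1: rank ker ∂_1 − rank ∂_2 = (24 − 9) − 13 = 2, and the invariant factors of ∂_2 are all 1, so H_1 = Z^2.
  H_2: rank ker ∂_2 − rank ∂_3 = (16 − 13) − 3 = 0, and the invariant factors of ∂_3 are all 1, so H_2 = 0.
  H_3: rank ker ∂_3 − rank ∂_4 = (3 − 3) − 0 = 0, and there is no ∂_4, so H_3 = 0.

Hence the Betti numbers are b_0 = 1, b_1 = 2, b_2 = 0, b_3 = 0.

b_0 = 1, b_1 = 2, b_2 = 0, b_3 = 0.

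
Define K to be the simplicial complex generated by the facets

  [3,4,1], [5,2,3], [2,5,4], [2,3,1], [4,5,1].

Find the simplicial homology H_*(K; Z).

Take the total order 1 < 2 < 3 < 4 < 5 on the vertex set. Then K (dimension 2) consists of the simplices:

  0-simplices (5): [1], [2], [3], [4], [5]
  1-simplices (10): [1,2], [1,3], [1,4], [1,5], [2,3], [2,4], [2,5], [3,4], [3,5], [4,5]
  2-simplices (5): [1,2,3], [1,3,4], [1,4,5], [2,3,5], [2,4,5]

Hence C_0 ≅ Z^5, C_1 ≅ Z^10, C_2 ≅ Z^5.

∂_1: C_1 → C_0 sends each edge [p,q] (with p < q) to q − p. For instance
  ∂[2,5] = [5] − [2].
The 5×10 boundary matrix has rank 4 and Smith normal form diag(1,1,1,1).

Boundary ∂_2: C_2 → C_1 maps a triangle to the signed sum of its edges. For instance
  ∂[1,3,4] = [3,4] − [1,4] + [1,3],
  ∂[1,4,5] = [4,5] − [1,5] + [1,4].
The resulting 10×5 matrix has rank 5, and its Smith normal form has invariant factors (1,1,1,1,1).

Reading off H_k = ker ∂_k / im ∂_{k+1}:

  H_0: rank C_0 − rank ∂_1 = 5 − 4 = 1, and the invariant factors of ∂_1 are all 1, so H_0 ≅ Z.
  H_1: rank ker ∂_1 − rank ∂_2 = (10 − 4) − 5 = 1, and the invariant factors of ∂_2 are all 1, so H_1 ≅ Z.
  H_2: rank ker ∂_2 − rank ∂_3 = (5 − 5) − 0 = 0, and there is no ∂_3, so H_2 ≅ 0.

As a check, the Euler characteristic is 5 − 10 + 5 = 0, which agrees with 1 − 1 + 0 = 0.
(K is a triangulation of the Möbius band.)

H_0 ≅ Z,  H_1 ≅ Z,  H_2 = 0.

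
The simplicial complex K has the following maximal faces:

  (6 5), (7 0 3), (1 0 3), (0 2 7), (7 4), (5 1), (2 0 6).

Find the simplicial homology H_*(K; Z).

K has 8 vertices, 12 edges, 4 triangles.
rank ∂_0 = 0, rank ∂_1 = 7 ⇒ b_0 = 8 − 0 − 7 = 1; all invariant factors of ∂_1 are 1 so no torsion. So H_0 ≅ Z.
rank ∂_1 = 7, rank ∂_2 = 4 ⇒ b_1 = 12 − 7 − 4 = 1; all invariant factors of ∂_2 are 1 so no torsion. So H_1 ≅ Z.
rank ∂_2 = 4, rank ∂_3 = 0 ⇒ b_2 = 4 − 4 − 0 = 0. So H_2 ≅ 0.

H_0 ≅ Z,  H_1 ≅ Z,  H_2 = 0.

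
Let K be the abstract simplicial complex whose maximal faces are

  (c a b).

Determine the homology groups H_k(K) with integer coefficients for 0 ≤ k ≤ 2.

K has 3 vertices, 3 edges, 1 triangle.
rank ∂_0 = 0, rank ∂_1 = 2 ⇒ b_0 = 3 − 0 − 2 = 1; all invariant factors of ∂_1 are 1 so no torsion. So H_0 ≅ Z.
rank ∂_1 = 2, rank ∂_2 = 1 ⇒ b_1 = 3 − 2 − 1 = 0; all invariant factors of ∂_2 are 1 so no torsion. So H_1 ≅ 0.
rank ∂_2 = 1, rank ∂_3 = 0 ⇒ b_2 = 1 − 1 − 0 = 0. So H_2 ≅ 0.

H_0 = Z,  H_1 = 0,  H_2 = 0.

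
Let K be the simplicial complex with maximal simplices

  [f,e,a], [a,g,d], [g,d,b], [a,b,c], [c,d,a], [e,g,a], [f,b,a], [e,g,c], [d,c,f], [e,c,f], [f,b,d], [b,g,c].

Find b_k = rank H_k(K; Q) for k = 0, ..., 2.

Order the vertices as a < b < c < d < e < f < g. Listing each simplex with vertices in this order, K has dimension 2 with simplices:

  0-simplices (7): a, b, c, d, e, f, g
  1-simplices (18): ab, ac, ad, ae, af, ag, bc, bd, bf, bg, cd, ce, cf, cg, df, dg, ef, eg
  2-simplices (12): abc, abf, acd, adg, aef, aeg, bcg, bdf, bdg, cdf, cef, ceg

giving chain groups C_0 ≅ Z^7, C_1 ≅ Z^18, C_2 ≅ Z^12.

Boundary ∂_1: C_1 → C_0 sends each edge [p,q] (with p < q) to q − p. For instance
  ∂ab = b − a.
This gives a 7×18 integer matrix of rank 6; reducing to Smith normal form yields diagonal entries (1,1,1,1,1,1).

∂_2: C_2 → C_1 sends each 2-simplex [p,q,r] to [q,r] − [p,r] + [p,q]. For instance
  ∂aef = ef − af + ae,
  ∂ceg = eg − cg + ce.
The resulting 18×12 matrix has rank 12, and its Smith normal form has invariant factors (1,1,1,1,1,1,1,1,1,1,1,2).

Now H_k = ker ∂_k / im ∂_{k+1}, so:

  H_0: rank C_0 − rank ∂_1 = 7 − 6 = 1, and the invariant factors of ∂_1 are all 1, so H_0 = Z.
  H_1: rank ker ∂_1 − rank ∂_2 = (18 − 6) − 12 = 0, and ∂_2 has invariant factor 2 > 1, so H_1 = Z/2.
  H_2: rank ker ∂_2 − rank ∂_3 = (12 − 12) − 0 = 0, and there is no ∂_3, so H_2 = 0.

(K is a triangulation of the real projective plane RP^2.)

Hence the Betti numbers are b_0 = 1, b_1 = 0, b_2 = 0.

b_0 = 1, b_1 = 0, b_2 = 0.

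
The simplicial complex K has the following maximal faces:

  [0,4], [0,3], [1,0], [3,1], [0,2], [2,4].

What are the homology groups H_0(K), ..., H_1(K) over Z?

Take the total order 0 < 1 < 2 < 3 < 4 on the vertex set. Then K (dimension 1) consists of the simplices:

  0-simplices (5): [0], [1], [2], [3], [4]
  1-simplices (6): [0,1], [0,2], [0,3], [0,4], [1,3], [2,4]

Hence C_0 ≅ Z^5, C_1 ≅ Z^6.

The boundary map ∂_1: C_1 → C_0 is given by ∂[p,q] = [q] − [p]. For instance
  ∂[1,3] = [3] − [1].
The 5×6 boundary matrix has rank 4 and Smith normal form diag(1,1,1,1).

Now H_k = ker ∂_k / im ∂_{k+1}, so:

  H_0: rank C_0 − rank ∂_1 = 5 − 4 = 1, and the invariant factors of ∂_1 are all 1, so H_0 ≅ Z.
  H_1: rank ker ∂_1 − rank ∂_2 = (6 − 4) − 0 = 2, and there is no ∂_2, so H_1 ≅ Z^2.

As a check, the Euler characteristic is 5 − 6 = -1, which agrees with 1 − 2 = -1.

H_0 = Z,  H_1 = Z^2.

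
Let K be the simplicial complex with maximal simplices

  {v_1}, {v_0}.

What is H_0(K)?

K has 2 vertices.
rank ∂_0 = 0, rank ∂_1 = 0 ⇒ b_0 = 2 − 0 − 0 = 2. So H_0 ≅ Z^2.

H_0 = Z^2.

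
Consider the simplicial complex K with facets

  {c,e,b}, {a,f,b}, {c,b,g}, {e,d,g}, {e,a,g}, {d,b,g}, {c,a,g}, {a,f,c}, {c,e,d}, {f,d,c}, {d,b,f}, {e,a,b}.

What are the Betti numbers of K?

K has 7 vertices, 18 edges, 12 triangles.
rank ∂_0 = 0, rank ∂_1 = 6 ⇒ b_0 = 7 − 0 − 6 = 1; all invariant factors of ∂_1 are 1 so no torsion. So H_0 = Z.
rank ∂_1 = 6, rank ∂_2 = 12 ⇒ b_1 = 18 − 6 − 12 = 0; ∂_2 has invariant factor(s) [2] giving torsion. So H_1 = Z/2.
rank ∂_2 = 12, rank ∂_3 = 0 ⇒ b_2 = 12 − 12 − 0 = 0. So H_2 = 0.

b_0 = 1, b_1 = 0, b_2 = 0.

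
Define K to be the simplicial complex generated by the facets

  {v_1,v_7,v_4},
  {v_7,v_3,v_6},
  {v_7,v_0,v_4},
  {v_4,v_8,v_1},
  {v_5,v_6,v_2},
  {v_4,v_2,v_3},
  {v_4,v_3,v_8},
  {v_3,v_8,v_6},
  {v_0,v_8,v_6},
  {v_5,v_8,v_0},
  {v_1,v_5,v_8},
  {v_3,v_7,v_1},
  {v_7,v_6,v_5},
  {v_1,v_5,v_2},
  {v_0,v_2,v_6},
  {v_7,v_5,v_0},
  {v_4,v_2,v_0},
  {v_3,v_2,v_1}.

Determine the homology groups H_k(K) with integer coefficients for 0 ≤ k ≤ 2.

H_0 = Z,  H_1 = Z ⊕ Z/2,  H_2 = 0.

Order the vertices as v_0 < v_1 < v_2 < v_3 < v_4 < v_5 < v_6 < v_7 < v_8. Listing each simplex with vertices in this order, K has dimension 2 with simplices:

  0-simplices (9): [v_0], [v_1], [v_2], [v_3], [v_4], [v_5], [v_6], [v_7], [v_8]
  1-simplices (27): (27 of them)
  2-simplices (18): (18 of them)

Hence C_0 ≅ Z^9, C_1 ≅ Z^27, C_2 ≅ Z^18.

Boundary ∂_1: C_1 → C_0 is given by ∂[p,q] = [q] − [p].
The 9×27 boundary matrix has rank 8 and Smith normal form diag(1,1,1,1,1,1,1,1).

The boundary map ∂_2: C_2 → C_1 sends each 2-simplex [p,q,r] to [q,r] − [p,r] + [p,q]. For instance
  ∂[v_3,v_4,v_8] = [v_4,v_8] − [v_3,v_8] + [v_3,v_4],
  ∂[v_1,v_4,v_7] = [v_4,v_7] − [v_1,v_7] + [v_1,v_4].
As a 27×18 matrix over Z this has rank 18, with invariant factors (1,1,1,1,1,1,1,1,1,1,1,1,1,1,1,1,1,2).

Reading off H_k = ker ∂_k / im ∂_{k+1}:

  H_0: rank C_0 − rank ∂_1 = 9 − 8 = 1, and the invariant factors of ∂_1 are all 1, so H_0 ≅ Z.
  H_1: rank ker ∂_1 − rank ∂_2 = (27 − 8) − 18 = 1, and ∂_2 has invariant factor 2 > 1, so H_1 ≅ Z ⊕ Z/2.
  H_2: rank ker ∂_2 − rank ∂_3 = (18 − 18) − 0 = 0, and there is no ∂_3, so H_2 ≅ 0.

As a check, the Euler characteristic is 9 − 27 + 18 = 0, which agrees with 1 − 1 + 0 = 0.
(K is a triangulation of the Klein bottle.)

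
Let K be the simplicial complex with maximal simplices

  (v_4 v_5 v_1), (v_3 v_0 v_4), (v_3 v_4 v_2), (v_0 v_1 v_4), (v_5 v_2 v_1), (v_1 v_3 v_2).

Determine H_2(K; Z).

Fix the vertex order v_0 < v_1 < v_2 < v_3 < v_4 < v_5 and write every simplex with vertices in increasing order. Then dim K = 2 and the simplices of K are:

  0-simplices (6): [v_0], [v_1], [v_2], [v_3], [v_4], [v_5]
  1-simplices (12): [v_0,v_1], [v_0,v_3], [v_0,v_4], [v_1,v_2], [v_1,v_3], [v_1,v_4], [v_1,v_5], [v_2,v_3], [v_2,v_4], [v_2,v_5], [v_3,v_4], [v_4,v_5]
  2-simplices (6): [v_0,v_1,v_4], [v_0,v_3,v_4], [v_1,v_2,v_3], [v_1,v_2,v_5], [v_1,v_4,v_5], [v_2,v_3,v_4]

giving chain groups C_0 ≅ Z^6, C_1 ≅ Z^12, C_2 ≅ Z^6.

∂_1: C_1 → C_0 sends each edge [p,q] (with p < q) to q − p.
The 6×12 boundary matrix has rank 5 and Smith normal form diag(1,1,1,1,1).

The boundary map ∂_2: C_2 → C_1 maps a triangle to the signed sum of its edges. For instance
  ∂[v_1,v_2,v_5] = [v_2,v_5] − [v_1,v_5] + [v_1,v_2],
  ∂[v_0,v_3,v_4] = [v_3,v_4] − [v_0,v_4] + [v_0,v_3].
The 12×6 boundary matrix has rank 6 and Smith normal form diag(1,1,1,1,1,1).

From H_k ≅ ker(∂_k) / im(∂_{k+1}) we obtain:

  H_2: rank ker ∂_2 − rank ∂_3 = (6 − 6) − 0 = 0, and there is no ∂_3, so H_2 = 0.

H_2 = 0.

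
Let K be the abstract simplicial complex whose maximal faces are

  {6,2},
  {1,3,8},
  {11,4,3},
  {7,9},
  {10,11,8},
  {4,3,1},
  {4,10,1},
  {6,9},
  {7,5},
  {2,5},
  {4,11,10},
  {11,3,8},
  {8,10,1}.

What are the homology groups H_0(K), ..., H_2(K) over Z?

Order the vertices as 1 < 2 < 3 < 4 < 5 < 6 < 7 < 8 < 9 < 10 < 11. Listing each simplex with vertices in this order, K has dimension 2 with simplices:

  0-simplices (11): [1], [2], [3], [4], [5], [6], [7], [8], [9], [10], [11]
  1-simplices (17): [1,3], [1,4], [1,8], [1,10], [2,5], [2,6], [3,4], [3,8], [3,11], [4,10], [4,11], [5,7], [6,9], [7,9], [8,10], [8,11], [10,11]
  2-simplices (8): [1,3,4], [1,3,8], [1,4,10], [1,8,10], [3,4,11], [3,8,11], [4,10,11], [8,10,11]

so the chain groups are C_0 ≅ Z^11, C_1 ≅ Z^17, C_2 ≅ Z^8.

The boundary map ∂_1: C_1 → C_0 maps an edge to its endpoints' difference, ∂[p,q] = q − p. For instance
  ∂[2,5] = [5] − [2].
The resulting 11×17 matrix has rank 9, and its Smith normal form has invariant factors (1,1,1,1,1,1,1,1,1).

∂_2: C_2 → C_1 maps a triangle to the signed sum of its edges. For instance
  ∂[8,10,11] = [10,11] − [8,11] + [8,10],
  ∂[1,3,8] = [3,8] − [1,8] + [1,3].
The 17×8 boundary matrix has rank 7 and Smith normal form diag(1,1,1,1,1,1,1).

Computing H_k = (kernel of ∂_k) / (image of ∂_{k+1}):

  H_0: rank C_0 − rank ∂_1 = 11 − 9 = 2, and the invariant factors of ∂_1 are all 1, so H_0 ≅ Z^2.
  H_1: rank ker ∂_1 − rank ∂_2 = (17 − 9) − 7 = 1, and the invariant factors of ∂_2 are all 1, so H_1 ≅ Z.
  H_2: rank ker ∂_2 − rank ∂_3 = (8 − 7) − 0 = 1, and there is no ∂_3, so H_2 ≅ Z.

(K is a triangulation of the disjoint union of the circle S^1 and the 2-sphere S^2.)

H_0 = Z^2,  H_1 = Z,  H_2 = Z.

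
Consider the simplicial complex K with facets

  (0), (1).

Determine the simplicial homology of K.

Fix the vertex order 0 < 1 and write every simplex with vertices in increasing order. Then dim K = 0 and the simplices of K are:

  0-simplices (2): [0], [1]

so the chain groups are C_0 ≅ Z^2.

Computing H_k = (kernel of ∂_k) / (image of ∂_{k+1}):

  H_0: rank C_0 − rank ∂_1 = 2 − 0 = 2, and there is no ∂_1, so H_0 ≅ Z^2.

(K is a triangulation of a set of 2 points.)

H_0 ≅ Z^2.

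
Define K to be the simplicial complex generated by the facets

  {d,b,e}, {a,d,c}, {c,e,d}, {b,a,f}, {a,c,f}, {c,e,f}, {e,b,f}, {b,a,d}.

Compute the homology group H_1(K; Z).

Fix the vertex order a < b < c < d < e < f and write every simplex with vertices in increasing order. Then dim K = 2 and the simplices of K are:

  0-simplices (6): a, b, c, d, e, f
  1-simplices (12): ab, ac, ad, af, bd, be, bf, cd, ce, cf, de, ef
  2-simplices (8): abd, abf, acd, acf, bde, bef, cde, cef

so the chain groups are C_0 ≅ Z^6, C_1 ≅ Z^12, C_2 ≅ Z^8.

∂_1: C_1 → C_0 sends each edge [p,q] (with p < q) to q − p.
The 6×12 boundary matrix has rank 5 and Smith normal form diag(1,1,1,1,1).

Boundary ∂_2: C_2 → C_1 acts by ∂[p,q,r] = [q,r] − [p,r] + [p,q]. For instance
  ∂abf = bf − af + ab,
  ∂acf = cf − af + ac.
The resulting 12×8 matrix has rank 7, and its Smith normal form has invariant factors (1,1,1,1,1,1,1).

From H_k ≅ ker(∂_k) / im(∂_{k+1}) we obtain:

  H_1: rank ker ∂_1 − rank ∂_2 = (12 − 5) − 7 = 0, and the invariant factors of ∂_2 are all 1, so H_1 = 0.

H_1 = 0.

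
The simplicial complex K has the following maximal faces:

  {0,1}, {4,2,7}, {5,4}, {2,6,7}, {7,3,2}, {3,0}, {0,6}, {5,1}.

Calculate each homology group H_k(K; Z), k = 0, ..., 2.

H_0 = Z,  H_1 = Z^2,  H_2 = 0.

K has 8 vertices, 12 edges, 3 triangles.
rank ∂_0 = 0, rank ∂_1 = 7 ⇒ b_0 = 8 − 0 − 7 = 1; all invariant factors of ∂_1 are 1 so no torsion. So H_0 ≅ Z.
rank ∂_1 = 7, rank ∂_2 = 3 ⇒ b_1 = 12 − 7 − 3 = 2; all invariant factors of ∂_2 are 1 so no torsion. So H_1 ≅ Z^2.
rank ∂_2 = 3, rank ∂_3 = 0 ⇒ b_2 = 3 − 3 − 0 = 0. So H_2 ≅ 0.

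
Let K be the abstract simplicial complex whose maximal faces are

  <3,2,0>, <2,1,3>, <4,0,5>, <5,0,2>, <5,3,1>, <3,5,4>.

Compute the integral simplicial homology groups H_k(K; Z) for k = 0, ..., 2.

Take the total order 0 < 1 < 2 < 3 < 4 < 5 on the vertex set. Then K (dimension 2) consists of the simplices:

  0-simplices (6): [0], [1], [2], [3], [4], [5]
  1-simplices (12): [0,2], [0,3], [0,4], [0,5], [1,2], [1,3], [1,5], [2,3], [2,5], [3,4], [3,5], [4,5]
  2-simplices (6): [0,2,3], [0,2,5], [0,4,5], [1,2,3], [1,3,5], [3,4,5]

so the chain groups are C_0 ≅ Z^6, C_1 ≅ Z^12, C_2 ≅ Z^6.

Boundary ∂_1: C_1 → C_0 sends each edge [p,q] (with p < q) to q − p.
The 6×12 boundary matrix has rank 5 and Smith normal form diag(1,1,1,1,1).

∂_2: C_2 → C_1 acts by ∂[p,q,r] = [q,r] − [p,r] + [p,q]. For instance
  ∂[0,4,5] = [4,5] − [0,5] + [0,4],
  ∂[0,2,5] = [2,5] − [0,5] + [0,2].
The resulting 12×6 matrix has rank 6, and its Smith normal form has invariant factors (1,1,1,1,1,1).

Computing H_k = (kernel of ∂_k) / (image of ∂_{k+1}):

  H_0: rank C_0 − rank ∂_1 = 6 − 5 = 1, and the invariant factors of ∂_1 are all 1, so H_0 ≅ Z.
  H_1: rank ker ∂_1 − rank ∂_2 = (12 − 5) − 6 = 1, and the invariant factors of ∂_2 are all 1, so H_1 ≅ Z.
  H_2: rank ker ∂_2 − rank ∂_3 = (6 − 6) − 0 = 0, and there is no ∂_3, so H_2 ≅ 0.

H_0 ≅ Z,  H_1 ≅ Z,  H_2 = 0.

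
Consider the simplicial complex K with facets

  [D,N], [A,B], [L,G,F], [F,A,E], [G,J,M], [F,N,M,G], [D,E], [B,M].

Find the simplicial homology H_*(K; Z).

H_0 = Z,  H_1 = Z^2,  H_2 = 0,  H_3 = 0.

We work with the vertex ordering A < B < D < E < F < G < J < L < M < N. The simplices of K, each written with vertices in increasing order, are:

  0-simplices (10): A, B, D, E, F, G, J, L, M, N
  1-simplices (17): AB, AE, AF, BM, DE, DN, EF, FG, FL, FM, FN, GJ, GL, GM, GN, JM, MN
  2-simplices (7): AEF, FGL, FGM, FGN, FMN, GJM, GMN
  3-simplices (1): FGMN

Hence C_0 ≅ Z^10, C_1 ≅ Z^17, C_2 ≅ Z^7, C_3 ≅ Z^1.

The boundary map ∂_1: C_1 → C_0 sends each edge [p,q] (with p < q) to q − p.
The 10×17 boundary matrix has rank 9 and Smith normal form diag(1,1,1,1,1,1,1,1,1).

Boundary ∂_2: C_2 → C_1 acts by ∂[p,q,r] = [q,r] − [p,r] + [p,q]. For instance
  ∂FGM = GM − FM + FG,
  ∂AEF = EF − AF + AE.
As a 17×7 matrix over Z this has rank 6, with invariant factors (1,1,1,1,1,1).

∂_3: C_3 → C_2 sends each 3-simplex σ to the alternating sum Σ_i (−1)^i (σ with its i-th vertex removed). For instance
  ∂FGMN = GMN − FMN + FGN − FGM.
This gives a 7×1 integer matrix of rank 1; reducing to Smith normal form yields diagonal entries (1).

Reading off H_k = ker ∂_k / im ∂_{k+1}:

  H_0: rank C_0 − rank ∂_1 = 10 − 9 = 1, and the invariant factors of ∂_1 are all 1, so H_0 ≅ Z.
  H_1: rank ker ∂_1 − rank ∂_2 = (17 − 9) − 6 = 2, and the invariant factors of ∂_2 are all 1, so H_1 ≅ Z^2.
  H_2: rank ker ∂_2 − rank ∂_3 = (7 − 6) − 1 = 0, and the invariant factors of ∂_3 are all 1, so H_2 ≅ 0.
  H_3: rank ker ∂_3 − rank ∂_4 = (1 − 1) − 0 = 0, and there is no ∂_4, so H_3 ≅ 0.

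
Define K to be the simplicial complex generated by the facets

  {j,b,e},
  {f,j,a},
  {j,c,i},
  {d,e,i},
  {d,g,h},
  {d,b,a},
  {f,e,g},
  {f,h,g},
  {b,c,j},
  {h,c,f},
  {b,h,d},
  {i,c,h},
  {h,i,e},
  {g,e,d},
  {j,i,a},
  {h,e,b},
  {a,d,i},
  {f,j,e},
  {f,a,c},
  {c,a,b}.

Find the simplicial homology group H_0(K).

K has 10 vertices, 30 edges, 20 triangles.
rank ∂_0 = 0, rank ∂_1 = 9 ⇒ b_0 = 10 − 0 − 9 = 1; all invariant factors of ∂_1 are 1 so no torsion. So H_0 = Z.

H_0 ≅ Z.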